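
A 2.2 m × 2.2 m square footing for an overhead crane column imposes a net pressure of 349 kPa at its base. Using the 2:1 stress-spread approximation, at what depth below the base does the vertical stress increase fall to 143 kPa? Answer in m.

z ≈ 1.24 m

2:1 spreading — at depth z the loaded area has grown by z in each plan dimension:
qB²/(B+z)² = Δσ_z ⇒ z = B(√(q/Δσ_z) − 1) = 2.2×(√(349/143) − 1) = 1.237 m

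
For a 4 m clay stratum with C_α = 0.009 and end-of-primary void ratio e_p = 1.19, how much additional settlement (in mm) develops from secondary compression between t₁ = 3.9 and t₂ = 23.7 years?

Secondary compression: S_s = C_α·H/(1+e_p)·log₁₀(t₂/t₁)
S_s = 0.009×4/(1+1.19)×log₁₀(23.7/3.9)
    = 0.01644 × 0.7837 = 0.01288 m

S_s ≈ 12.9 mm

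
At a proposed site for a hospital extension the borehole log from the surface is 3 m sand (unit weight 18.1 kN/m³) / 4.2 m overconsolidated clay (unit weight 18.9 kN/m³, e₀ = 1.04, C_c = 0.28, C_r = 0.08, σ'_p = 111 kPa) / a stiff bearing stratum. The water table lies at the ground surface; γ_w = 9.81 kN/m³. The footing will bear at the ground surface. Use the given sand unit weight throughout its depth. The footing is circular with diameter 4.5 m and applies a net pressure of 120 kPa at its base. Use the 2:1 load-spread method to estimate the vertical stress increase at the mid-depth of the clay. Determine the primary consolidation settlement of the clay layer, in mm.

S_c ≈ 33.6 mm

Mid-depth of clay below the ground surface: z = 3 + 4.2/2 = 5.1 m.
Total vertical stress at mid-clay: σ_v = 18.1×3 + 18.9×2.1 = 93.99 kPa.
Pore pressure: u = 9.81×(5.1 − 0) = 50.031 kPa.
Initial effective stress: σ'_0 = σ_v − u = 93.99 − 50.031 = 43.959 kPa.
Stress increase at mid-clay by the 2:1 spreading method:
Δσ ≈ qD²/(D+z)² = 120×4.5²/(4.5+5.1)² = 26.367 kPa
Final effective stress: σ'_f = 43.959 + 26.367 = 70.326 kPa.
σ'_f = 70.326 ≤ σ'_p = 111 kPa, so the clay remains overconsolidated and only the recompression index applies:
S_c = C_r·H/(1+e₀)·log₁₀(σ'_f/σ'_0) = 0.08×4.2/2.04×log₁₀(70.326/43.959)
    = 0.1647 × 0.20407 = 0.03361 m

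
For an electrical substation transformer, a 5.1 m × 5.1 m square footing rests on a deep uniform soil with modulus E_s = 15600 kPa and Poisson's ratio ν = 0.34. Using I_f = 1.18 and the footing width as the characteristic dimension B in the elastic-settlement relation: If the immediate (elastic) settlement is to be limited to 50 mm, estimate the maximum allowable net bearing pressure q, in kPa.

S_e = q·B·(1−ν²)/E_s · I_f  ⇒  q = S_e·E_s / (B·(1−ν²)·I_f).
q = 0.05 × 15600 / (5.1 × 0.8844 × 1.18) = 146.6 kPa

q ≈ 147 kPa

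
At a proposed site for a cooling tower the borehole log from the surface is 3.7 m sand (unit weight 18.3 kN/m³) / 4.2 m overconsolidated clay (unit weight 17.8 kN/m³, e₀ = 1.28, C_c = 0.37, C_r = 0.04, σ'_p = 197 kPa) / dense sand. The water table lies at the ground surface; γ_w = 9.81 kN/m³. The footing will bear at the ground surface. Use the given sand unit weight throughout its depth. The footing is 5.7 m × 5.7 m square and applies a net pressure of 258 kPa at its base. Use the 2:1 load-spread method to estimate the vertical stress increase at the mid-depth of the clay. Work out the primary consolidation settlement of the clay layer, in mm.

Mid-depth of clay below the ground surface: z = 3.7 + 4.2/2 = 5.8 m.
Total vertical stress at mid-clay: σ_v = 18.3×3.7 + 17.8×2.1 = 105.09 kPa.
Pore pressure: u = 9.81×(5.8 − 0) = 56.898 kPa.
Initial effective stress: σ'_0 = σ_v − u = 105.09 − 56.898 = 48.192 kPa.
Stress increase at mid-clay by the 2:1 spreading method:
Δσ = qBL/((B+z)(L+z)) = 258×5.7×5.7/((5.7+5.8)(5.7+5.8)) = 63.383 kPa
Final effective stress: σ'_f = 48.192 + 63.383 = 111.58 kPa.
σ'_f = 111.58 ≤ σ'_p = 197 kPa, so the clay remains overconsolidated and only the recompression index applies:
S_c = C_r·H/(1+e₀)·log₁₀(σ'_f/σ'_0) = 0.04×4.2/2.28×log₁₀(111.58/48.192)
    = 0.073684 × 0.36461 = 0.02687 m

S_c ≈ 26.9 mm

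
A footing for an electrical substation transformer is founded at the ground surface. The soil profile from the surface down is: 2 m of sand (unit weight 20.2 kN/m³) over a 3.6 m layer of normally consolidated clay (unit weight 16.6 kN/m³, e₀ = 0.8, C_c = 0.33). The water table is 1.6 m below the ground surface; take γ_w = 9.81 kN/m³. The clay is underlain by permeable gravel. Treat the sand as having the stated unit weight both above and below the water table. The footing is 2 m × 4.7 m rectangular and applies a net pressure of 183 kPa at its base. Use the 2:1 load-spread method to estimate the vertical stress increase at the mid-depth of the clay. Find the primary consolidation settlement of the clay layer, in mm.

S_c ≈ 155 mm

Mid-depth of clay below the ground surface: z = 2 + 3.6/2 = 3.8 m.
Total vertical stress at mid-clay: σ_v = 20.2×2 + 16.6×1.8 = 70.28 kPa.
Pore pressure: u = 9.81×(3.8 − 1.6) = 21.582 kPa.
Initial effective stress: σ'_0 = σ_v − u = 70.28 − 21.582 = 48.698 kPa.
Stress increase at mid-clay by the 2:1 spreading method:
Δσ = qBL/((B+z)(L+z)) = 183×2×4.7/((2+3.8)(4.7+3.8)) = 34.892 kPa
Final effective stress: σ'_f = σ'_0 + Δσ = 48.698 + 34.892 = 83.59 kPa.
Normally consolidated clay, so the full stress increment lies on the virgin compression line:
S_c = C_c·H/(1+e₀)·log₁₀(σ'_f/σ'_0) = 0.33×3.6/(1+0.8)×log₁₀(83.59/48.698)
    = 0.66 × 0.23464 = 0.1549 m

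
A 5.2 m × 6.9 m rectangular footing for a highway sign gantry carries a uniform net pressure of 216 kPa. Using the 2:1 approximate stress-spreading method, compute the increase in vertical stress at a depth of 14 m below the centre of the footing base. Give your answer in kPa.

Δσ_z ≈ 19.3 kPa

By the 2:1 method the load spreads at 1 horizontal : 2 vertical, so at depth z the loaded area has grown by z in each plan dimension:
Δσ = qBL/((B+z)(L+z)) = 216×5.2×6.9/((5.2+14)(6.9+14)) = 19.313 kPa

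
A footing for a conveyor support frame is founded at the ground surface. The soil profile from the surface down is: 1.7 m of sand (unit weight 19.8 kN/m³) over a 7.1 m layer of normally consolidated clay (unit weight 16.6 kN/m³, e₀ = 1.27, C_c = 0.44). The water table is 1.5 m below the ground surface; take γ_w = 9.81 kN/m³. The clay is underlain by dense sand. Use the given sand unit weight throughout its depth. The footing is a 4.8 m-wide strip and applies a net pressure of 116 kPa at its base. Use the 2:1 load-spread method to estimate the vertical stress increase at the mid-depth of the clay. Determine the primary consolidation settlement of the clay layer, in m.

Mid-depth of clay below the ground surface: z = 1.7 + 7.1/2 = 5.25 m.
Total vertical stress at mid-clay: σ_v = 19.8×1.7 + 16.6×3.55 = 92.59 kPa.
Pore pressure: u = 9.81×(5.25 − 1.5) = 36.788 kPa.
Initial effective stress: σ'_0 = σ_v − u = 92.59 − 36.788 = 55.802 kPa.
Stress increase at mid-clay by the 2:1 spreading method:
Δσ = qB/(B+z) = 116×4.8/(4.8+5.25) = 55.403 kPa
Final effective stress: σ'_f = σ'_0 + Δσ = 55.802 + 55.403 = 111.2 kPa.
Normally consolidated clay, so the full stress increment lies on the virgin compression line:
S_c = C_c·H/(1+e₀)·log₁₀(σ'_f/σ'_0) = 0.44×7.1/(1+1.27)×log₁₀(111.2/55.802)
    = 1.3762 × 0.29946 = 0.4121 m

S_c ≈ 0.412 m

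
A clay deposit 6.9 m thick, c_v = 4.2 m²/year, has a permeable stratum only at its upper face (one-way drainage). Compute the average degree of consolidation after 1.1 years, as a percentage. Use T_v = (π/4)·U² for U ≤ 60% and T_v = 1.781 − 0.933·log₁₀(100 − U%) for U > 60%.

Drainage path length: H_d = H = 6.9 m (single drainage).
T_v = c_v·t/H_d² = 4.2×1.1/6.9² = 0.097038.
T_v = 0.097038 corresponds to the U ≤ 60% branch:
U = √(4T_v/π) = 0.3515

U ≈ 35.2 %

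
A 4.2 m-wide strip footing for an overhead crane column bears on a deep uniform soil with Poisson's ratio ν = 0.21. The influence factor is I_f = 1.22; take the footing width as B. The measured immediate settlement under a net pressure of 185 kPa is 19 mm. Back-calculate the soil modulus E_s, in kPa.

E_s ≈ 47700 kPa

S_e = q·B·(1−ν²)/E_s · I_f  ⇒  E_s = q·B·(1−ν²)·I_f / S_e.
E_s = 185 × 4.2 × 0.9559 × 1.22 / 0.019 = 47690 kPa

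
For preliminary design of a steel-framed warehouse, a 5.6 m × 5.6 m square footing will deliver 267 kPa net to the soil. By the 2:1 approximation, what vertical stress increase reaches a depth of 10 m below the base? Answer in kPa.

By the 2:1 method the load spreads at 1 horizontal : 2 vertical, so at depth z the loaded area has grown by z in each plan dimension:
Δσ = qBL/((B+z)(L+z)) = 267×5.6×5.6/((5.6+10)(5.6+10)) = 34.406 kPa

Δσ_z ≈ 34.4 kPa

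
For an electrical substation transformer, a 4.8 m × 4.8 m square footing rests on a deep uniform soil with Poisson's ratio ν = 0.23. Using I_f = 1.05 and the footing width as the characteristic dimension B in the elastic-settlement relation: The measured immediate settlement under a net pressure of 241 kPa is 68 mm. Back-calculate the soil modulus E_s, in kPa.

E_s ≈ 16900 kPa

S_e = q·B·(1−ν²)/E_s · I_f  ⇒  E_s = q·B·(1−ν²)·I_f / S_e.
E_s = 241 × 4.8 × 0.9471 × 1.05 / 0.068 = 16920 kPa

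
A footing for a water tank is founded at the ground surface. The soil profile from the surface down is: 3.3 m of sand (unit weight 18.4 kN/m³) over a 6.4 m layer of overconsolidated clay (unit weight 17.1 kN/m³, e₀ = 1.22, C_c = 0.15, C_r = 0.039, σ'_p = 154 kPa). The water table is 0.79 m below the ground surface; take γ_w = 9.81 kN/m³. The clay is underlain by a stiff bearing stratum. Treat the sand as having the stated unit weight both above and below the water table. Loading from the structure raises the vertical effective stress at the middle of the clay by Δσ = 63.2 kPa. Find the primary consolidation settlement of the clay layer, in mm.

Mid-depth of clay below the ground surface: z = 3.3 + 6.4/2 = 6.5 m.
Total vertical stress at mid-clay: σ_v = 18.4×3.3 + 17.1×3.2 = 115.44 kPa.
Pore pressure: u = 9.81×(6.5 − 0.79) = 56.015 kPa.
Initial effective stress: σ'_0 = σ_v − u = 115.44 − 56.015 = 59.425 kPa.
Final effective stress: σ'_f = 59.425 + 63.2 = 122.62 kPa.
σ'_f = 122.62 ≤ σ'_p = 154 kPa, so the clay remains overconsolidated and only the recompression index applies:
S_c = C_r·H/(1+e₀)·log₁₀(σ'_f/σ'_0) = 0.039×6.4/2.22×log₁₀(122.62/59.425)
    = 0.11243 × 0.31459 = 0.03537 m

S_c ≈ 35.4 mm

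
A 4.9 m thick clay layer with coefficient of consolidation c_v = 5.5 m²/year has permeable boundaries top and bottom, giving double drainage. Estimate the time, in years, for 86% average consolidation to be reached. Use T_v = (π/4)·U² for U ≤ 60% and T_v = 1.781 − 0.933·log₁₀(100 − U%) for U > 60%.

Drainage path length: H_d = H/2 = 2.45 m (double drainage).
U > 60%: T_v = 1.781 − 0.933·log₁₀(100 − 86) = 0.71166.
t = T_v·H_d²/c_v = 0.71166×2.45²/5.5 = 0.7767 years.

t ≈ 0.777 years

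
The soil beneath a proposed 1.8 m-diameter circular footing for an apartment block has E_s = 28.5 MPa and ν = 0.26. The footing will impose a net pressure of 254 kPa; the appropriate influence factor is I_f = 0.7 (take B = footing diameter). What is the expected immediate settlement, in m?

S_e ≈ 0.0105 m

Immediate (elastic) settlement: S_e = q·B·(1−ν²)/E_s · I_f.
E_s = 28.5 MPa = 28500 kPa.
S_e = 254 × 1.8 × (1 − 0.26²) / 28500 × 0.7
    = 254 × 1.8 × 0.9324 / 28500 × 0.7
    = 0.01047 m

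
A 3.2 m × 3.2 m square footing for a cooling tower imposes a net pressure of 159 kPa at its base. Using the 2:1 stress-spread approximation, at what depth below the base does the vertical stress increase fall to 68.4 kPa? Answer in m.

z ≈ 1.68 m

2:1 spreading — at depth z the loaded area has grown by z in each plan dimension:
qB²/(B+z)² = Δσ_z ⇒ z = B(√(q/Δσ_z) − 1) = 3.2×(√(159/68.4) − 1) = 1.679 m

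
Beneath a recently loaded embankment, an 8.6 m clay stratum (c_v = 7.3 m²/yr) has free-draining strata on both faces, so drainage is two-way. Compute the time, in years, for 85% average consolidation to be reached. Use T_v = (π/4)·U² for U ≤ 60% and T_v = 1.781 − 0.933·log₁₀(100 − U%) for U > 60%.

Drainage path length: H_d = H/2 = 4.3 m (double drainage).
U > 60%: T_v = 1.781 − 0.933·log₁₀(100 − 85) = 0.68371.
t = T_v·H_d²/c_v = 0.68371×4.3²/7.3 = 1.732 years.

t ≈ 1.73 years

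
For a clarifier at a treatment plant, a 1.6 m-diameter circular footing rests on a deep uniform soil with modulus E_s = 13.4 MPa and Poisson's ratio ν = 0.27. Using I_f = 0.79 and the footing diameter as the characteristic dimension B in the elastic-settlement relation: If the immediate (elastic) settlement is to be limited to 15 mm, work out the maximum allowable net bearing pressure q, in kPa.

E_s = 13.4 MPa = 13400 kPa.
S_e = q·B·(1−ν²)/E_s · I_f  ⇒  q = S_e·E_s / (B·(1−ν²)·I_f).
q = 0.015 × 13400 / (1.6 × 0.9271 × 0.79) = 171.5 kPa

q ≈ 172 kPa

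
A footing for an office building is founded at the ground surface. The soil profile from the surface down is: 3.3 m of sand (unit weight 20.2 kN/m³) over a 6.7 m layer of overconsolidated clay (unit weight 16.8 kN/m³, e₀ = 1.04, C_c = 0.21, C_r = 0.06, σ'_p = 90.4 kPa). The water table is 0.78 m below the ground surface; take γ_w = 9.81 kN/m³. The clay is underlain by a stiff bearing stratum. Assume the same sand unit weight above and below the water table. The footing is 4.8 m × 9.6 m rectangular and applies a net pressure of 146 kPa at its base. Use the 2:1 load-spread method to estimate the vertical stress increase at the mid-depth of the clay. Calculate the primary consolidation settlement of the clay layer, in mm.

S_c ≈ 62.5 mm

Mid-depth of clay below the ground surface: z = 3.3 + 6.7/2 = 6.65 m.
Total vertical stress at mid-clay: σ_v = 20.2×3.3 + 16.8×3.35 = 122.94 kPa.
Pore pressure: u = 9.81×(6.65 − 0.78) = 57.585 kPa.
Initial effective stress: σ'_0 = σ_v − u = 122.94 − 57.585 = 65.355 kPa.
Stress increase at mid-clay by the 2:1 spreading method:
Δσ = qBL/((B+z)(L+z)) = 146×4.8×9.6/((4.8+6.65)(9.6+6.65)) = 36.158 kPa
Final effective stress: σ'_f = 65.355 + 36.158 = 101.51 kPa.
σ'_f = 101.51 > σ'_p = 90.4 kPa, so the stress path crosses the preconsolidation pressure — recompression up to σ'_p, then virgin compression beyond:
S_c = H/(1+e₀)·[C_r·log₁₀(σ'_p/σ'_0) + C_c·log₁₀(σ'_f/σ'_p)]
    = 6.7/2.04 × [0.06×log₁₀(90.4/65.355) + 0.21×log₁₀(101.51/90.4)]
    = 3.2843 × [0.0084534 + 0.010571] = 0.06248 m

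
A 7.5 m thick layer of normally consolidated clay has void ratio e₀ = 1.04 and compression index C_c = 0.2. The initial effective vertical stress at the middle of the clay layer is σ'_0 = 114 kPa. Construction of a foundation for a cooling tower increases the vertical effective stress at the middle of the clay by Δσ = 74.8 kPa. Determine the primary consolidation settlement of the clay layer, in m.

Final effective stress: σ'_f = σ'_0 + Δσ = 114 + 74.8 = 188.8 kPa.
Normally consolidated clay, so the full stress increment lies on the virgin compression line:
S_c = C_c·H/(1+e₀)·log₁₀(σ'_f/σ'_0) = 0.2×7.5/(1+1.04)×log₁₀(188.8/114)
    = 0.73529 × 0.2191 = 0.1611 m

S_c ≈ 0.161 m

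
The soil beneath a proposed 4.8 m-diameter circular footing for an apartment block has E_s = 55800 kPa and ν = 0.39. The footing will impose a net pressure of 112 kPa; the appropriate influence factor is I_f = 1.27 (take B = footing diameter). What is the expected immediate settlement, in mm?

S_e ≈ 10.4 mm

Immediate (elastic) settlement: S_e = q·B·(1−ν²)/E_s · I_f.
S_e = 112 × 4.8 × (1 − 0.39²) / 55800 × 1.27
    = 112 × 4.8 × 0.8479 / 55800 × 1.27
    = 0.01037 m = 10.37 mm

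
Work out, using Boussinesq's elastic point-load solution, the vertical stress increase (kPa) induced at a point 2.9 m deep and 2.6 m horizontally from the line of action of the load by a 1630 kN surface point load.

Boussinesq vertical stress below a point load on an elastic half-space:
Δσ_z = 3P/(2πz²) · [1 + (r/z)²]^(−5/2)
r/z = 2.6/2.9 = 0.89655; [1+(r/z)²]^(−5/2) = 0.22884.
Δσ_z = 3×1630/(2π×2.9²) × 0.22884 = 92.541 × 0.22884 = 21.18 kPa

Δσ_z ≈ 21.2 kPa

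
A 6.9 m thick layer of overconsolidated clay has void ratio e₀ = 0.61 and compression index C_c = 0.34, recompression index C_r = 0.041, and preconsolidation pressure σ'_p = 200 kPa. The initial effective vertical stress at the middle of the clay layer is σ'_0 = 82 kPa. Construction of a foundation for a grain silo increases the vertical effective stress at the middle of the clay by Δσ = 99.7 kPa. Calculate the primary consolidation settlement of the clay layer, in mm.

S_c ≈ 60.7 mm

Final effective stress: σ'_f = 82 + 99.7 = 181.7 kPa.
σ'_f = 181.7 ≤ σ'_p = 200 kPa, so the clay remains overconsolidated and only the recompression index applies:
S_c = C_r·H/(1+e₀)·log₁₀(σ'_f/σ'_0) = 0.041×6.9/1.61×log₁₀(181.7/82)
    = 0.17571 × 0.34554 = 0.06072 m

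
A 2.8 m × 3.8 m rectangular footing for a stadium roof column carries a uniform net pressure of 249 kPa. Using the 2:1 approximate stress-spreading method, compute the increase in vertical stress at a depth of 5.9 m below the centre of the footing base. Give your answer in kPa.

By the 2:1 method the load spreads at 1 horizontal : 2 vertical, so at depth z the loaded area has grown by z in each plan dimension:
Δσ = qBL/((B+z)(L+z)) = 249×2.8×3.8/((2.8+5.9)(3.8+5.9)) = 31.394 kPa

Δσ_z ≈ 31.4 kPa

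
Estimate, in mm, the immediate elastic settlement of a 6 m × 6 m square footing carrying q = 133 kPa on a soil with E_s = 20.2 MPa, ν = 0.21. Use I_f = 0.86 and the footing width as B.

Immediate (elastic) settlement: S_e = q·B·(1−ν²)/E_s · I_f.
E_s = 20.2 MPa = 20200 kPa.
S_e = 133 × 6 × (1 − 0.21²) / 20200 × 0.86
    = 133 × 6 × 0.9559 / 20200 × 0.86
    = 0.03248 m = 32.48 mm

S_e ≈ 32.5 mm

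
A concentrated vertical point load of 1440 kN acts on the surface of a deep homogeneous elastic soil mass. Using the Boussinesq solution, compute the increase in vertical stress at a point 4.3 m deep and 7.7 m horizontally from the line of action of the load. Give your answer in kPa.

Δσ_z ≈ 1.02 kPa

Boussinesq vertical stress below a point load on an elastic half-space:
Δσ_z = 3P/(2πz²) · [1 + (r/z)²]^(−5/2)
r/z = 7.7/4.3 = 1.7907; [1+(r/z)²]^(−5/2) = 0.027553.
Δσ_z = 3×1440/(2π×4.3²) × 0.027553 = 37.185 × 0.027553 = 1.025 kPa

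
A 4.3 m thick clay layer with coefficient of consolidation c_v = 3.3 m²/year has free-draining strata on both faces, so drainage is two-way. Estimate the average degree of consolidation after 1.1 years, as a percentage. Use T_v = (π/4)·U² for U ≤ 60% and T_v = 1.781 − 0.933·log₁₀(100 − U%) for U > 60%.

Drainage path length: H_d = H/2 = 2.15 m (double drainage).
T_v = c_v·t/H_d² = 3.3×1.1/2.15² = 0.78529.
T_v = 0.78529 corresponds to the U > 60% branch:
U = 1 − 10^((1.781 − T_v)/0.933)/100 = 0.8833

U ≈ 88.3 %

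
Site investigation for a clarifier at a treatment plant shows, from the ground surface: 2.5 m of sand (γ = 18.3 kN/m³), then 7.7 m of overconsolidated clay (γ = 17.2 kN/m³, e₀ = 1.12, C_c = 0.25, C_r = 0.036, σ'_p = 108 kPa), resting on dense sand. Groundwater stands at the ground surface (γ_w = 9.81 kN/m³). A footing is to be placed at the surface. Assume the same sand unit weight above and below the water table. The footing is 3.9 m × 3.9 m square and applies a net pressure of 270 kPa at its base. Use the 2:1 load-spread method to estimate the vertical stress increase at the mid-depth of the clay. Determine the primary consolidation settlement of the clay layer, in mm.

Mid-depth of clay below the ground surface: z = 2.5 + 7.7/2 = 6.35 m.
Total vertical stress at mid-clay: σ_v = 18.3×2.5 + 17.2×3.85 = 111.97 kPa.
Pore pressure: u = 9.81×(6.35 − 0) = 62.294 kPa.
Initial effective stress: σ'_0 = σ_v − u = 111.97 − 62.294 = 49.676 kPa.
Stress increase at mid-clay by the 2:1 spreading method:
Δσ = qBL/((B+z)(L+z)) = 270×3.9×3.9/((3.9+6.35)(3.9+6.35)) = 39.088 kPa
Final effective stress: σ'_f = 49.676 + 39.088 = 88.764 kPa.
σ'_f = 88.764 ≤ σ'_p = 108 kPa, so the clay remains overconsolidated and only the recompression index applies:
S_c = C_r·H/(1+e₀)·log₁₀(σ'_f/σ'_0) = 0.036×7.7/2.12×log₁₀(88.764/49.676)
    = 0.13076 × 0.25209 = 0.03296 m

S_c ≈ 33 mm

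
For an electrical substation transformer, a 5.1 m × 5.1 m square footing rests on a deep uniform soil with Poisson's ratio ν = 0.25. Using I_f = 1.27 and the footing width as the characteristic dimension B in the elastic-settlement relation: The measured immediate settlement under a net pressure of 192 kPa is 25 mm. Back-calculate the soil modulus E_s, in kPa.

E_s ≈ 46600 kPa

S_e = q·B·(1−ν²)/E_s · I_f  ⇒  E_s = q·B·(1−ν²)·I_f / S_e.
E_s = 192 × 5.1 × 0.9375 × 1.27 / 0.025 = 46630 kPa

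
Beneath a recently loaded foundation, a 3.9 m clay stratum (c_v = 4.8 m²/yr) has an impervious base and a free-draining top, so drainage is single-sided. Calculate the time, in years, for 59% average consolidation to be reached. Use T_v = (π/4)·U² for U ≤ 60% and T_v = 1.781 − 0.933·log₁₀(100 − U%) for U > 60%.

Drainage path length: H_d = H = 3.9 m (single drainage).
U ≤ 60%: T_v = (π/4)·U² = (π/4)×0.59² = 0.2734.
t = T_v·H_d²/c_v = 0.2734×3.9²/4.8 = 0.8663 years.

t ≈ 0.866 years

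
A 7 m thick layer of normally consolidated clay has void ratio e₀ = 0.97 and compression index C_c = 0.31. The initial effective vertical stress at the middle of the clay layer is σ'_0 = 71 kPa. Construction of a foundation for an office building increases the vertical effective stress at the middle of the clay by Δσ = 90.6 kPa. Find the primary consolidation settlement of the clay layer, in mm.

S_c ≈ 393 mm

Final effective stress: σ'_f = σ'_0 + Δσ = 71 + 90.6 = 161.6 kPa.
Normally consolidated clay, so the full stress increment lies on the virgin compression line:
S_c = C_c·H/(1+e₀)·log₁₀(σ'_f/σ'_0) = 0.31×7/(1+0.97)×log₁₀(161.6/71)
    = 1.1015 × 0.35718 = 0.3934 m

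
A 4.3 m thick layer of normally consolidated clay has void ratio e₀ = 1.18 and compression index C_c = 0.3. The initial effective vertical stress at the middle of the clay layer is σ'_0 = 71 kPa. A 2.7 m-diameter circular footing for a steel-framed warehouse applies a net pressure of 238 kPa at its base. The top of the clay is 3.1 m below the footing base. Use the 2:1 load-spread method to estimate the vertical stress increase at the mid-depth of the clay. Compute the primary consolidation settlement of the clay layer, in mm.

Mid-depth of clay below the footing base: z = 3.1 + 4.3/2 = 5.25 m.
Stress increase at mid-clay by the 2:1 spreading method:
Δσ ≈ qD²/(D+z)² = 238×2.7²/(2.7+5.25)² = 27.452 kPa
Final effective stress: σ'_f = σ'_0 + Δσ = 71 + 27.452 = 98.452 kPa.
Normally consolidated clay, so the full stress increment lies on the virgin compression line:
S_c = C_c·H/(1+e₀)·log₁₀(σ'_f/σ'_0) = 0.3×4.3/(1+1.18)×log₁₀(98.452/71)
    = 0.59174 × 0.14197 = 0.08401 m

S_c ≈ 84 mm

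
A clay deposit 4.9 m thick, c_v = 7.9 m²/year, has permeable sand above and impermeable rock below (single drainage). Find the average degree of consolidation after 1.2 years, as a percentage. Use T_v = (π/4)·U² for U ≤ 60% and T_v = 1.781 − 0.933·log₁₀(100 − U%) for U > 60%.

U ≈ 69.4 %

Drainage path length: H_d = H = 4.9 m (single drainage).
T_v = c_v·t/H_d² = 7.9×1.2/4.9² = 0.39484.
T_v = 0.39484 corresponds to the U > 60% branch:
U = 1 − 10^((1.781 − T_v)/0.933)/100 = 0.694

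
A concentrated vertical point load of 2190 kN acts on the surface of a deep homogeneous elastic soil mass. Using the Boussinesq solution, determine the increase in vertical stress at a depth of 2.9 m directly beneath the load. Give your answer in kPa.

Boussinesq vertical stress below a point load on an elastic half-space:
Δσ_z = 3P/(2πz²) · [1 + (r/z)²]^(−5/2)
r/z = 0/2.9 = 0; [1+(r/z)²]^(−5/2) = 1.
Δσ_z = 3×2190/(2π×2.9²) × 1 = 124.33 × 1 = 124.3 kPa

Δσ_z ≈ 124 kPa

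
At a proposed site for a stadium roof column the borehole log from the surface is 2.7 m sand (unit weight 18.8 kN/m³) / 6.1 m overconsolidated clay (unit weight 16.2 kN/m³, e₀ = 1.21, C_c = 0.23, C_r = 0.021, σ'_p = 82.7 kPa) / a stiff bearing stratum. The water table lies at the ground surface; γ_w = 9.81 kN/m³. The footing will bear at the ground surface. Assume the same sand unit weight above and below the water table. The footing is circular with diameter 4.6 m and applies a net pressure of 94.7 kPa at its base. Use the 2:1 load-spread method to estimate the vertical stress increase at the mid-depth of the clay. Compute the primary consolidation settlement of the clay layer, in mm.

S_c ≈ 8.96 mm

Mid-depth of clay below the ground surface: z = 2.7 + 6.1/2 = 5.75 m.
Total vertical stress at mid-clay: σ_v = 18.8×2.7 + 16.2×3.05 = 100.17 kPa.
Pore pressure: u = 9.81×(5.75 − 0) = 56.408 kPa.
Initial effective stress: σ'_0 = σ_v − u = 100.17 − 56.408 = 43.762 kPa.
Stress increase at mid-clay by the 2:1 spreading method:
Δσ ≈ qD²/(D+z)² = 94.7×4.6²/(4.6+5.75)² = 18.706 kPa
Final effective stress: σ'_f = 43.762 + 18.706 = 62.468 kPa.
σ'_f = 62.468 ≤ σ'_p = 82.7 kPa, so the clay remains overconsolidated and only the recompression index applies:
S_c = C_r·H/(1+e₀)·log₁₀(σ'_f/σ'_0) = 0.021×6.1/2.21×log₁₀(62.468/43.762)
    = 0.057964 × 0.15456 = 0.008959 m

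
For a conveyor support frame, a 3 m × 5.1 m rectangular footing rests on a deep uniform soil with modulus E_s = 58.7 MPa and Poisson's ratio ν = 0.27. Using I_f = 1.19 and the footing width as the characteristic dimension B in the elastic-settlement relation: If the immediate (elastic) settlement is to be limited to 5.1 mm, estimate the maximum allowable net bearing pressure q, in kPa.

E_s = 58.7 MPa = 58700 kPa.
S_e = q·B·(1−ν²)/E_s · I_f  ⇒  q = S_e·E_s / (B·(1−ν²)·I_f).
q = 0.0051 × 58700 / (3 × 0.9271 × 1.19) = 90.45 kPa

q ≈ 90.5 kPa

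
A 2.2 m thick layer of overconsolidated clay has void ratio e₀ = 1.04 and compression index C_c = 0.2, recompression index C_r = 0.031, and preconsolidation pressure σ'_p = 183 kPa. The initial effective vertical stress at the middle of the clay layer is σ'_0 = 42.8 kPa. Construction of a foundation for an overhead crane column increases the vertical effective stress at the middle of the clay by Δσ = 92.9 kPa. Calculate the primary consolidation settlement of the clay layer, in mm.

S_c ≈ 16.8 mm

Final effective stress: σ'_f = 42.8 + 92.9 = 135.7 kPa.
σ'_f = 135.7 ≤ σ'_p = 183 kPa, so the clay remains overconsolidated and only the recompression index applies:
S_c = C_r·H/(1+e₀)·log₁₀(σ'_f/σ'_0) = 0.031×2.2/2.04×log₁₀(135.7/42.8)
    = 0.03343 × 0.50114 = 0.01675 m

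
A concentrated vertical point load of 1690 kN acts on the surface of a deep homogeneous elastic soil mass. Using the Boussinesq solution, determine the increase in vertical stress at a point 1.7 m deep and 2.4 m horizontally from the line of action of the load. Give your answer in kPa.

Δσ_z ≈ 18 kPa

Boussinesq vertical stress below a point load on an elastic half-space:
Δσ_z = 3P/(2πz²) · [1 + (r/z)²]^(−5/2)
r/z = 2.4/1.7 = 1.4118; [1+(r/z)²]^(−5/2) = 0.064521.
Δσ_z = 3×1690/(2π×1.7²) × 0.064521 = 279.21 × 0.064521 = 18.01 kPa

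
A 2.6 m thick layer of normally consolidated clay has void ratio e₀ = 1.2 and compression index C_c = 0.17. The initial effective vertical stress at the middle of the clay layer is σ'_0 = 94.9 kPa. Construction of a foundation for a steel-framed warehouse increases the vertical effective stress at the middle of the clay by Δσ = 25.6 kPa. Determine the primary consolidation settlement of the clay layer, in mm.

Final effective stress: σ'_f = σ'_0 + Δσ = 94.9 + 25.6 = 120.5 kPa.
Normally consolidated clay, so the full stress increment lies on the virgin compression line:
S_c = C_c·H/(1+e₀)·log₁₀(σ'_f/σ'_0) = 0.17×2.6/(1+1.2)×log₁₀(120.5/94.9)
    = 0.20091 × 0.10372 = 0.02084 m

S_c ≈ 20.8 mm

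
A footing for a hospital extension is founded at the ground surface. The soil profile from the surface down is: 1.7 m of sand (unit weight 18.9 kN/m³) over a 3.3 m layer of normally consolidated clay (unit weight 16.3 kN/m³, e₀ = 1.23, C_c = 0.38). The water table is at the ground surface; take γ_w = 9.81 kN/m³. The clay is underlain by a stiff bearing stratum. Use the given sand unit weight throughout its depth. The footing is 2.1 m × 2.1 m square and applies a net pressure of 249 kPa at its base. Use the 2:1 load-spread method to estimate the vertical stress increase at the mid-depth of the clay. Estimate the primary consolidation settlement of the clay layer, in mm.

Mid-depth of clay below the ground surface: z = 1.7 + 3.3/2 = 3.35 m.
Total vertical stress at mid-clay: σ_v = 18.9×1.7 + 16.3×1.65 = 59.025 kPa.
Pore pressure: u = 9.81×(3.35 − 0) = 32.864 kPa.
Initial effective stress: σ'_0 = σ_v − u = 59.025 − 32.864 = 26.161 kPa.
Stress increase at mid-clay by the 2:1 spreading method:
Δσ = qBL/((B+z)(L+z)) = 249×2.1×2.1/((2.1+3.35)(2.1+3.35)) = 36.97 kPa
Final effective stress: σ'_f = σ'_0 + Δσ = 26.161 + 36.97 = 63.131 kPa.
Normally consolidated clay, so the full stress increment lies on the virgin compression line:
S_c = C_c·H/(1+e₀)·log₁₀(σ'_f/σ'_0) = 0.38×3.3/(1+1.23)×log₁₀(63.131/26.161)
    = 0.56233 × 0.38259 = 0.2151 m

S_c ≈ 215 mm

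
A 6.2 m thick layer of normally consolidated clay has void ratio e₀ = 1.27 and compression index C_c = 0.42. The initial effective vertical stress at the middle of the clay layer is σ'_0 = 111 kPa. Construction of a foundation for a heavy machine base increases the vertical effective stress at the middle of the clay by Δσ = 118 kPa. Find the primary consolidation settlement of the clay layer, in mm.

S_c ≈ 361 mm

Final effective stress: σ'_f = σ'_0 + Δσ = 111 + 118 = 229 kPa.
Normally consolidated clay, so the full stress increment lies on the virgin compression line:
S_c = C_c·H/(1+e₀)·log₁₀(σ'_f/σ'_0) = 0.42×6.2/(1+1.27)×log₁₀(229/111)
    = 1.1471 × 0.31451 = 0.3608 m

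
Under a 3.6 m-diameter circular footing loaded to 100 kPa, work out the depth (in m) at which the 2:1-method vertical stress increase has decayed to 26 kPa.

2:1 spreading — at depth z the loaded area has grown by z in each plan dimension:
qD²/(D+z)² = Δσ_z ⇒ z = D(√(q/Δσ_z) − 1) = 3.6×(√(100/26) − 1) = 3.46 m

z ≈ 3.46 m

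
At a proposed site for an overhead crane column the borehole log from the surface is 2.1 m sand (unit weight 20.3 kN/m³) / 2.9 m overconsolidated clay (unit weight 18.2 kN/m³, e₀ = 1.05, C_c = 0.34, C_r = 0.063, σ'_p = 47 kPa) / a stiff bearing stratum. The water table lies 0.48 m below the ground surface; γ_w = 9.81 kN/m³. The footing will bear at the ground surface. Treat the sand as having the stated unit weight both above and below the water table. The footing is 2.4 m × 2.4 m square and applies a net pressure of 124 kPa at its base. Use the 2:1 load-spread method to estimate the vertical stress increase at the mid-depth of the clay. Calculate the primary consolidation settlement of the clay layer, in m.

S_c ≈ 0.0551 m

Mid-depth of clay below the ground surface: z = 2.1 + 2.9/2 = 3.55 m.
Total vertical stress at mid-clay: σ_v = 20.3×2.1 + 18.2×1.45 = 69.02 kPa.
Pore pressure: u = 9.81×(3.55 − 0.48) = 30.117 kPa.
Initial effective stress: σ'_0 = σ_v − u = 69.02 − 30.117 = 38.903 kPa.
Stress increase at mid-clay by the 2:1 spreading method:
Δσ = qBL/((B+z)(L+z)) = 124×2.4×2.4/((2.4+3.55)(2.4+3.55)) = 20.175 kPa
Final effective stress: σ'_f = 38.903 + 20.175 = 59.078 kPa.
σ'_f = 59.078 > σ'_p = 47 kPa, so the stress path crosses the preconsolidation pressure — recompression up to σ'_p, then virgin compression beyond:
S_c = H/(1+e₀)·[C_r·log₁₀(σ'_p/σ'_0) + C_c·log₁₀(σ'_f/σ'_p)]
    = 2.9/2.05 × [0.063×log₁₀(47/38.903) + 0.34×log₁₀(59.078/47)]
    = 1.4146 × [0.0051732 + 0.033771] = 0.05509 m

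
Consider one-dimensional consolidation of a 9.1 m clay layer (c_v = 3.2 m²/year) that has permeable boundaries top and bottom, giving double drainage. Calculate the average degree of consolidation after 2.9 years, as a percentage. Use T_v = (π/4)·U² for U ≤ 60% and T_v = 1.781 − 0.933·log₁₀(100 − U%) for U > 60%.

Drainage path length: H_d = H/2 = 4.55 m (double drainage).
T_v = c_v·t/H_d² = 3.2×2.9/4.55² = 0.44826.
T_v = 0.44826 corresponds to the U > 60% branch:
U = 1 − 10^((1.781 − T_v)/0.933)/100 = 0.7318

U ≈ 73.2 %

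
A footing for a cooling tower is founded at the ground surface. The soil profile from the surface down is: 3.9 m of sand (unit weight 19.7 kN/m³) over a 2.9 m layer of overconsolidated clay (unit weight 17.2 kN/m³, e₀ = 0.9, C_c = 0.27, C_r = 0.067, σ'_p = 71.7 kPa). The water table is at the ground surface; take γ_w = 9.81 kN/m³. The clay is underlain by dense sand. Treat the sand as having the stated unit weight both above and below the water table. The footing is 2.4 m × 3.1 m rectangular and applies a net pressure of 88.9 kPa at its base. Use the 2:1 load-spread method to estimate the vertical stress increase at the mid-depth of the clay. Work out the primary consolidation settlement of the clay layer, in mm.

S_c ≈ 8.28 mm

Mid-depth of clay below the ground surface: z = 3.9 + 2.9/2 = 5.35 m.
Total vertical stress at mid-clay: σ_v = 19.7×3.9 + 17.2×1.45 = 101.77 kPa.
Pore pressure: u = 9.81×(5.35 − 0) = 52.483 kPa.
Initial effective stress: σ'_0 = σ_v − u = 101.77 − 52.483 = 49.287 kPa.
Stress increase at mid-clay by the 2:1 spreading method:
Δσ = qBL/((B+z)(L+z)) = 88.9×2.4×3.1/((2.4+5.35)(3.1+5.35)) = 10.1 kPa
Final effective stress: σ'_f = 49.287 + 10.1 = 59.387 kPa.
σ'_f = 59.387 ≤ σ'_p = 71.7 kPa, so the clay remains overconsolidated and only the recompression index applies:
S_c = C_r·H/(1+e₀)·log₁₀(σ'_f/σ'_0) = 0.067×2.9/1.9×log₁₀(59.387/49.287)
    = 0.10226 × 0.080959 = 0.008279 m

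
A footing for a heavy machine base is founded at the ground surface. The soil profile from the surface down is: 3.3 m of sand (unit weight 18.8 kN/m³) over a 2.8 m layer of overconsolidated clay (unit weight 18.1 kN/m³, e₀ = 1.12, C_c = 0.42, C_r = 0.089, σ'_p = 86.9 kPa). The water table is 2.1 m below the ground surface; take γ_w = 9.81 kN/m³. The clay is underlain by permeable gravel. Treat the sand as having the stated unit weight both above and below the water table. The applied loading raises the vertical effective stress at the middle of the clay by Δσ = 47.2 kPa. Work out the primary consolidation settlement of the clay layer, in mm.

S_c ≈ 72.1 mm

Mid-depth of clay below the ground surface: z = 3.3 + 2.8/2 = 4.7 m.
Total vertical stress at mid-clay: σ_v = 18.8×3.3 + 18.1×1.4 = 87.38 kPa.
Pore pressure: u = 9.81×(4.7 − 2.1) = 25.506 kPa.
Initial effective stress: σ'_0 = σ_v − u = 87.38 − 25.506 = 61.874 kPa.
Final effective stress: σ'_f = 61.874 + 47.2 = 109.07 kPa.
σ'_f = 109.07 > σ'_p = 86.9 kPa, so the stress path crosses the preconsolidation pressure — recompression up to σ'_p, then virgin compression beyond:
S_c = H/(1+e₀)·[C_r·log₁₀(σ'_p/σ'_0) + C_c·log₁₀(σ'_f/σ'_p)]
    = 2.8/2.12 × [0.089×log₁₀(86.9/61.874) + 0.42×log₁₀(109.07/86.9)]
    = 1.3208 × [0.013129 + 0.041448] = 0.07209 m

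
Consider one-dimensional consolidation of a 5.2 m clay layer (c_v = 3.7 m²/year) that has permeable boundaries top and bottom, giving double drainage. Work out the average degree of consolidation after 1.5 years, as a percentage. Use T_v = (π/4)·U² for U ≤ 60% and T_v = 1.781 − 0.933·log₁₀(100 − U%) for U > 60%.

U ≈ 89.3 %

Drainage path length: H_d = H/2 = 2.6 m (double drainage).
T_v = c_v·t/H_d² = 3.7×1.5/2.6² = 0.82101.
T_v = 0.82101 corresponds to the U > 60% branch:
U = 1 − 10^((1.781 − T_v)/0.933)/100 = 0.8931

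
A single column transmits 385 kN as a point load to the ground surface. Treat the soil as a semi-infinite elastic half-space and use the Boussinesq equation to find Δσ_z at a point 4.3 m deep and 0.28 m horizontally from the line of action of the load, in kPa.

Boussinesq vertical stress below a point load on an elastic half-space:
Δσ_z = 3P/(2πz²) · [1 + (r/z)²]^(−5/2)
r/z = 0.28/4.3 = 0.065116; [1+(r/z)²]^(−5/2) = 0.98948.
Δσ_z = 3×385/(2π×4.3²) × 0.98948 = 9.9418 × 0.98948 = 9.837 kPa

Δσ_z ≈ 9.84 kPa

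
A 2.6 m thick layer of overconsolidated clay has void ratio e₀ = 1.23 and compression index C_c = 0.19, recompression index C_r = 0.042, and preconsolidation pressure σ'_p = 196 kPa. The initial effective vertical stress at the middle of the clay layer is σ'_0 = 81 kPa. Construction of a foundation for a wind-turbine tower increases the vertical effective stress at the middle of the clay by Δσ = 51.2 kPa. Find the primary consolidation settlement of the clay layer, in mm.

S_c ≈ 10.4 mm

Final effective stress: σ'_f = 81 + 51.2 = 132.2 kPa.
σ'_f = 132.2 ≤ σ'_p = 196 kPa, so the clay remains overconsolidated and only the recompression index applies:
S_c = C_r·H/(1+e₀)·log₁₀(σ'_f/σ'_0) = 0.042×2.6/2.23×log₁₀(132.2/81)
    = 0.048968 × 0.21275 = 0.01042 m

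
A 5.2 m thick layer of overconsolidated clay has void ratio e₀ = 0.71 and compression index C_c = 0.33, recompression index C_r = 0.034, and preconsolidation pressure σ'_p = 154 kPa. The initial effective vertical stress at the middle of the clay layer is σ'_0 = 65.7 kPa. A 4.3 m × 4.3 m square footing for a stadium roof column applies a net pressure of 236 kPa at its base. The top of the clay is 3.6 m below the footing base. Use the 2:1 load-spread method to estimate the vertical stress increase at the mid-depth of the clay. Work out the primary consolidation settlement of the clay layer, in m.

S_c ≈ 0.0212 m

Mid-depth of clay below the footing base: z = 3.6 + 5.2/2 = 6.2 m.
Stress increase at mid-clay by the 2:1 spreading method:
Δσ = qBL/((B+z)(L+z)) = 236×4.3×4.3/((4.3+6.2)(4.3+6.2)) = 39.58 kPa
Final effective stress: σ'_f = 65.7 + 39.58 = 105.28 kPa.
σ'_f = 105.28 ≤ σ'_p = 154 kPa, so the clay remains overconsolidated and only the recompression index applies:
S_c = C_r·H/(1+e₀)·log₁₀(σ'_f/σ'_0) = 0.034×5.2/1.71×log₁₀(105.28/65.7)
    = 0.10339 × 0.20478 = 0.02117 m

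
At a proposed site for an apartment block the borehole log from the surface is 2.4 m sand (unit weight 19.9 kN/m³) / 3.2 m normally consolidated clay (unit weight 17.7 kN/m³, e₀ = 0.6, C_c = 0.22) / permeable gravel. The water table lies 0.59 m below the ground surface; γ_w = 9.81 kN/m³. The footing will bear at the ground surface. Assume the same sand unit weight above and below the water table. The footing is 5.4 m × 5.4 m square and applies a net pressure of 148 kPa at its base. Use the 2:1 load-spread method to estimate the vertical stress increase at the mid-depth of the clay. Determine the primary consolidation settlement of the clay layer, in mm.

S_c ≈ 146 mm

Mid-depth of clay below the ground surface: z = 2.4 + 3.2/2 = 4 m.
Total vertical stress at mid-clay: σ_v = 19.9×2.4 + 17.7×1.6 = 76.08 kPa.
Pore pressure: u = 9.81×(4 − 0.59) = 33.452 kPa.
Initial effective stress: σ'_0 = σ_v − u = 76.08 − 33.452 = 42.628 kPa.
Stress increase at mid-clay by the 2:1 spreading method:
Δσ = qBL/((B+z)(L+z)) = 148×5.4×5.4/((5.4+4)(5.4+4)) = 48.842 kPa
Final effective stress: σ'_f = σ'_0 + Δσ = 42.628 + 48.842 = 91.47 kPa.
Normally consolidated clay, so the full stress increment lies on the virgin compression line:
S_c = C_c·H/(1+e₀)·log₁₀(σ'_f/σ'_0) = 0.22×3.2/(1+0.6)×log₁₀(91.47/42.628)
    = 0.44 × 0.33158 = 0.1459 m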